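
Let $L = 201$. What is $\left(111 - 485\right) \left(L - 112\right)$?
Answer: $-33286$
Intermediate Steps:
$\left(111 - 485\right) \left(L - 112\right) = \left(111 - 485\right) \left(201 - 112\right) = \left(-374\right) 89 = -33286$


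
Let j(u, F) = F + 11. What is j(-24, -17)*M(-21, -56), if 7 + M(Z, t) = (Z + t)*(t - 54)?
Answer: -50778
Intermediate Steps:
M(Z, t) = -7 + (-54 + t)*(Z + t) (M(Z, t) = -7 + (Z + t)*(t - 54) = -7 + (Z + t)*(-54 + t) = -7 + (-54 + t)*(Z + t))
j(u, F) = 11 + F
j(-24, -17)*M(-21, -56) = (11 - 17)*(-7 + (-56)**2 - 54*(-21) - 54*(-56) - 21*(-56)) = -6*(-7 + 3136 + 1134 + 3024 + 1176) = -6*8463 = -50778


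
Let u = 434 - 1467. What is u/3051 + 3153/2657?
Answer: 6875122/8106507 ≈ 0.84810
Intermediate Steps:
u = -1033
u/3051 + 3153/2657 = -1033/3051 + 3153/2657 = 6875122/8106507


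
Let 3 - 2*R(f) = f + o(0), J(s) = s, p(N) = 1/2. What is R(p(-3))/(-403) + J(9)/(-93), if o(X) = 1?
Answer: -159/1612 ≈ -0.098635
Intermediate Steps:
p(N) = 1/2
R(f) = 1 - f/2 (R(f) = 3/2 - (f + 1)/2 = 3/2 - (1 + f)/2 = 3/2 + (-1/2 - f/2) = 1 - f/2)
R(p(-3))/(-403) + J(9)/(-93) = (1 - 1/2*1/2)/(-403) + 9/(-93) = (1 - 1/4)*(-1/403) + 9*(-1/93) = (3/4)*(-1/403) - 3/31 = -3/1612 - 3/31 = -159/1612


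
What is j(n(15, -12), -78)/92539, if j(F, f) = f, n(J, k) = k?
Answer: -78/92539 ≈ -0.00084289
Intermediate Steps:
j(n(15, -12), -78)/92539 = -78/92539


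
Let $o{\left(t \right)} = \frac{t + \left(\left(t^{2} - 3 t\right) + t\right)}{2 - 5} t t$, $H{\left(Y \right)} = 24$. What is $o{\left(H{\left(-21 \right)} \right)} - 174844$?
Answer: $-280828$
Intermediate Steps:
$o{\left(t \right)} = t^{2} \left(- \frac{t^{2}}{3} + \frac{t}{3}\right)$ ($o{\left(t \right)} = \frac{t + \left(t^{2} - 2 t\right)}{-3} t t = \left(t^{2} - t\right) \left(- \frac{1}{3}\right) t t = \left(- \frac{t^{2}}{3} + \frac{t}{3}\right) t t = t \left(- \frac{t^{2}}{3} + \frac{t}{3}\right) t = t^{2} \left(- \frac{t^{2}}{3} + \frac{t}{3}\right)$)
$o{\left(H{\left(-21 \right)} \right)} - 174844 = \frac{24^{3} \left(1 - 24\right)}{3} - 174844 = \frac{1}{3} \cdot 13824 \left(1 - 24\right) - 174844 = \frac{1}{3} \cdot 13824 \left(-23\right) - 174844 = -105984 - 174844 = -280828$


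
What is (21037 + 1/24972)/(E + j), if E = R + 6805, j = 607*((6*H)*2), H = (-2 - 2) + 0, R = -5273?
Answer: -525335965/689327088 ≈ -0.76210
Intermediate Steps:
H = -4 (H = -4 + 0 = -4)
j = -29136 (j = 607*((6*(-4))*2) = 607*(-24*2) = 607*(-48) = -29136)
E = 1532 (E = -5273 + 6805 = 1532)
(21037 + 1/24972)/(E + j) = (21037 + 1/24972)/(1532 - 29136) = (21037 + 1/24972)/(-27604) = (525335965/24972)*(-1/27604) = -525335965/689327088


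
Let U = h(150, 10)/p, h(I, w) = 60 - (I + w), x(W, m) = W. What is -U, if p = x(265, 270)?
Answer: 20/53 ≈ 0.37736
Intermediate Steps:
h(I, w) = 60 - I - w (h(I, w) = 60 + (-I - w) = 60 - I - w)
p = 265
U = -20/53 (U = (60 - 1*150 - 1*10)/265 = (60 - 150 - 10)*(1/265) = -100*1/265 = -20/53 ≈ -0.37736)
-U = -1*(-20/53) = 20/53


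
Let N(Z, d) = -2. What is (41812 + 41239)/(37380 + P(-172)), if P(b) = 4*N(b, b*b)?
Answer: 83051/37372 ≈ 2.2223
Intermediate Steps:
P(b) = -8 (P(b) = 4*(-2) = -8)
(41812 + 41239)/(37380 + P(-172)) = (41812 + 41239)/(37380 - 8) = 83051/37372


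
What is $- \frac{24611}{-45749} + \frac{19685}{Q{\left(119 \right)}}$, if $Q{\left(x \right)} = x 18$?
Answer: $\frac{953285827}{97994358} \approx 9.728$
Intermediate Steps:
$Q{\left(x \right)} = 18 x$
$- \frac{24611}{-45749} + \frac{19685}{Q{\left(119 \right)}} = - \frac{24611}{-45749} + \frac{19685}{18 \cdot 119} = \left(-24611\right) \left(- \frac{1}{45749}\right) + \frac{19685}{2142} = \frac{24611}{45749} + 19685 \cdot \frac{1}{2142} = \frac{24611}{45749} + \frac{19685}{2142} = \frac{953285827}{97994358}$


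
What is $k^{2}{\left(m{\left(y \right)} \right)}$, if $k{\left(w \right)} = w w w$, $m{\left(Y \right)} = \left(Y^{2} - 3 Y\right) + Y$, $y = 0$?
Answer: $0$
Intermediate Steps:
$m{\left(Y \right)} = Y^{2} - 2 Y$
$k{\left(w \right)} = w^{3}$ ($k{\left(w \right)} = w^{2} w = w^{3}$)
$k^{2}{\left(m{\left(y \right)} \right)} = \left(\left(0 \left(-2 + 0\right)\right)^{3}\right)^{2} = \left(\left(0 \left(-2\right)\right)^{3}\right)^{2} = \left(0^{3}\right)^{2} = 0^{2} = 0$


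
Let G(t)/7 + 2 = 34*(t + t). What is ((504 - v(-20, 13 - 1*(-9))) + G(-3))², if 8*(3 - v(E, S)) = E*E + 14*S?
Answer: 2907025/4 ≈ 7.2676e+5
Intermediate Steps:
v(E, S) = 3 - 7*S/4 - E²/8 (v(E, S) = 3 - (E*E + 14*S)/8 = 3 - (E² + 14*S)/8 = 3 + (-7*S/4 - E²/8) = 3 - 7*S/4 - E²/8)
G(t) = -14 + 476*t (G(t) = -14 + 7*(34*(t + t)) = -14 + 7*(34*(2*t)) = -14 + 7*(68*t) = -14 + 476*t)
((504 - v(-20, 13 - 1*(-9))) + G(-3))² = ((504 - (3 - 7*(13 - 1*(-9))/4 - ⅛*(-20)²)) + (-14 + 476*(-3)))² = ((504 - (3 - 7*(13 + 9)/4 - ⅛*400)) + (-14 - 1428))² = ((504 - (3 - 7/4*22 - 50)) - 1442)² = ((504 - (3 - 77/2 - 50)) - 1442)² = ((504 - 1*(-171/2)) - 1442)² = ((504 + 171/2) - 1442)² = (1179/2 - 1442)² = (-1705/2)² = 2907025/4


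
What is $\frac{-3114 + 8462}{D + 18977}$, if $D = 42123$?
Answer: $\frac{1337}{15275} \approx 0.087529$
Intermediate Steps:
$\frac{-3114 + 8462}{D + 18977} = \frac{-3114 + 8462}{42123 + 18977} = \frac{5348}{61100} = 5348 \cdot \frac{1}{61100} = \frac{1337}{15275}$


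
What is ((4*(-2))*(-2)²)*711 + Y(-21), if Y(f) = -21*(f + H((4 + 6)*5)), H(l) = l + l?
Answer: -24411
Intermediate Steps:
H(l) = 2*l
Y(f) = -2100 - 21*f (Y(f) = -21*(f + 2*((4 + 6)*5)) = -21*(f + 2*(10*5)) = -21*(f + 2*50) = -21*(f + 100) = -21*(100 + f) = -2100 - 21*f)
((4*(-2))*(-2)²)*711 + Y(-21) = ((4*(-2))*(-2)²)*711 + (-2100 - 21*(-21)) = -8*4*711 + (-2100 + 441) = -32*711 - 1659 = -22752 - 1659 = -24411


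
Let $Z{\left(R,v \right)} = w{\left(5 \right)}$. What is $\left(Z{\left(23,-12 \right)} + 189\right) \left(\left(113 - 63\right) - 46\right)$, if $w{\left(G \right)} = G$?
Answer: $776$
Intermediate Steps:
$Z{\left(R,v \right)} = 5$
$\left(Z{\left(23,-12 \right)} + 189\right) \left(\left(113 - 63\right) - 46\right) = \left(5 + 189\right) \left(\left(113 - 63\right) - 46\right) = 194 \left(50 - 46\right) = 194 \cdot 4 = 776$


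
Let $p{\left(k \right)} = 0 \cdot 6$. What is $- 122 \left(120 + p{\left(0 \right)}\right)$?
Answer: $-14640$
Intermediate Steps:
$p{\left(k \right)} = 0$
$- 122 \left(120 + p{\left(0 \right)}\right) = - 122 \left(120 + 0\right) = \left(-122\right) 120 = -14640$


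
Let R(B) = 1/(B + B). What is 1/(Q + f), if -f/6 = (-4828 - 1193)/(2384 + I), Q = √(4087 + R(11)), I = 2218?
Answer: -101598354/52098451733 + 4118023*√40370/52098451733 ≈ 0.013931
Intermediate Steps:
R(B) = 1/(2*B)
Q = 7*√40370/22 (Q = √(4087 + (½)/11) = √(4087 + (½)*(1/11)) = √(4087 + 1/22) = √(89915/22) = 7*√40370/22 ≈ 63.930)
f = 6021/767 (f = -6*(-4828 - 1193)/(2384 + 2218) = -(-36126)/4602 = -6*(-2007/1534) = 6021/767 ≈ 7.8501)
1/(Q + f) = 1/(7*√40370/22 + 6021/767) = 1/(6021/767 + 7*√40370/22)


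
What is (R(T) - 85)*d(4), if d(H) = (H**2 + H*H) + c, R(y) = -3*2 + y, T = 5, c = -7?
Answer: -2150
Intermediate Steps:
R(y) = -6 + y
d(H) = -7 + 2*H**2 (d(H) = (H**2 + H*H) - 7 = (H**2 + H**2) - 7 = 2*H**2 - 7 = -7 + 2*H**2)
(R(T) - 85)*d(4) = ((-6 + 5) - 85)*(-7 + 2*4**2) = (-1 - 85)*(-7 + 2*16) = -86*(-7 + 32) = -86*25 = -2150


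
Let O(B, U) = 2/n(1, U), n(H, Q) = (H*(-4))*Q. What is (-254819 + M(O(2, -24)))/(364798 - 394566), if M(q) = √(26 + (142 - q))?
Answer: 254819/29768 - √24189/357216 ≈ 8.5597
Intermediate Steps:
n(H, Q) = -4*H*Q (n(H, Q) = (-4*H)*Q = -4*H*Q)
O(B, U) = -1/(2*U) (O(B, U) = 2/((-4*1*U)) = 2/((-4*U)) = 2*(-1/(4*U)) = -1/(2*U))
M(q) = √(168 - q)
(-254819 + M(O(2, -24)))/(364798 - 394566) = (-254819 + √(168 - (-1)/(2*(-24))))/(364798 - 394566) = (-254819 + √(168 - (-1)*(-1)/(2*24)))/(-29768) = (-254819 + √(168 - 1*1/48))*(-1/29768) = (-254819 + √(168 - 1/48))*(-1/29768) = (-254819 + √(8063/48))*(-1/29768) = (-254819 + √24189/12)*(-1/29768) = 254819/29768 - √24189/357216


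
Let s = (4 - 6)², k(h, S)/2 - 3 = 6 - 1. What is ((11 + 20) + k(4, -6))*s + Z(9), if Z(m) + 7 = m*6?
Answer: 235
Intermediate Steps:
k(h, S) = 16 (k(h, S) = 6 + 2*(6 - 1) = 6 + 2*5 = 6 + 10 = 16)
Z(m) = -7 + 6*m (Z(m) = -7 + m*6 = -7 + 6*m)
s = 4 (s = (-2)² = 4)
((11 + 20) + k(4, -6))*s + Z(9) = ((11 + 20) + 16)*4 + (-7 + 6*9) = (31 + 16)*4 + (-7 + 54) = 47*4 + 47 = 188 + 47 = 235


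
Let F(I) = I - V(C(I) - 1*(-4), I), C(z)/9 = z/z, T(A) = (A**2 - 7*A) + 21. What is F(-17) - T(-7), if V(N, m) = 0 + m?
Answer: -119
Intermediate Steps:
T(A) = 21 + A**2 - 7*A
C(z) = 9 (C(z) = 9*(z/z) = 9*1 = 9)
V(N, m) = m
F(I) = 0 (F(I) = I - I = 0)
F(-17) - T(-7) = 0 - (21 + (-7)**2 - 7*(-7)) = 0 - (21 + 49 + 49) = 0 - 1*119 = 0 - 119 = -119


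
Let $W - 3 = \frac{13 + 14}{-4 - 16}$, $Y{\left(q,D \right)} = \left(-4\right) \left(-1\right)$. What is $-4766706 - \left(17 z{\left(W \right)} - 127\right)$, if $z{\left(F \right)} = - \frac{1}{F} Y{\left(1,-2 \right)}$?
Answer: $- \frac{157295747}{33} \approx -4.7665 \cdot 10^{6}$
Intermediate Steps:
$Y{\left(q,D \right)} = 4$
$W = \frac{33}{20}$ ($W = 3 + \frac{13 + 14}{-4 - 16} = 3 + \frac{27}{-20} = 3 + 27 \left(- \frac{1}{20}\right) = 3 - \frac{27}{20} = \frac{33}{20} \approx 1.65$)
$z{\left(F \right)} = - \frac{4}{F}$ ($z{\left(F \right)} = - \frac{1}{F} 4 = - \frac{4}{F}$)
$-4766706 - \left(17 z{\left(W \right)} - 127\right) = -4766706 - \left(17 \left(- \frac{4}{\frac{33}{20}}\right) - 127\right) = -4766706 - \left(17 \left(\left(-4\right) \frac{20}{33}\right) - 127\right) = -4766706 - \left(17 \left(- \frac{80}{33}\right) - 127\right) = -4766706 - \left(- \frac{1360}{33} - 127\right) = -4766706 - - \frac{5551}{33} = -4766706 + \frac{5551}{33} = - \frac{157295747}{33}$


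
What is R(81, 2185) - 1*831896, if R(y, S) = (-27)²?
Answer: -831167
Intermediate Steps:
R(y, S) = 729
R(81, 2185) - 1*831896 = 729 - 1*831896 = 729 - 831896 = -831167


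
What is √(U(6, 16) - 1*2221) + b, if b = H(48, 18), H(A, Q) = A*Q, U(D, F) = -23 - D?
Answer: 864 + 15*I*√10 ≈ 864.0 + 47.434*I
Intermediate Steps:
b = 864 (b = 48*18 = 864)
√(U(6, 16) - 1*2221) + b = √((-23 - 1*6) - 1*2221) + 864 = √((-23 - 6) - 2221) + 864 = √(-29 - 2221) + 864 = √(-2250) + 864 = 15*I*√10 + 864 = 864 + 15*I*√10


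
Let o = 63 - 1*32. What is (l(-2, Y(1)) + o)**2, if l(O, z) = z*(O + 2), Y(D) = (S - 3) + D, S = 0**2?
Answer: 961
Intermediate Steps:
S = 0
Y(D) = -3 + D (Y(D) = (0 - 3) + D = -3 + D)
l(O, z) = z*(2 + O)
o = 31 (o = 63 - 32 = 31)
(l(-2, Y(1)) + o)**2 = ((-3 + 1)*(2 - 2) + 31)**2 = (-2*0 + 31)**2 = (0 + 31)**2 = 31**2 = 961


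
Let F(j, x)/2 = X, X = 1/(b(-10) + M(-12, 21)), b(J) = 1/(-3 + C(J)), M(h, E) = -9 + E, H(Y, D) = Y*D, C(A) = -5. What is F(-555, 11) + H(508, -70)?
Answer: -3378184/95 ≈ -35560.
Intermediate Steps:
H(Y, D) = D*Y
b(J) = -1/8 (b(J) = 1/(-3 - 5) = 1/(-8) = -1/8)
X = 8/95 (X = 1/(-1/8 + (-9 + 21)) = 1/(-1/8 + 12) = 1/(95/8) = 8/95 ≈ 0.084211)
F(j, x) = 16/95 (F(j, x) = 2*(8/95) = 16/95)
F(-555, 11) + H(508, -70) = 16/95 - 70*508 = 16/95 - 35560 = -3378184/95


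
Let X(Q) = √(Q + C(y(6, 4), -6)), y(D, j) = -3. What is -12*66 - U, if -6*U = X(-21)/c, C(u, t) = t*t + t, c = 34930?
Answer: -55329119/69860 ≈ -792.00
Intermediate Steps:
C(u, t) = t + t² (C(u, t) = t² + t = t + t²)
X(Q) = √(30 + Q) (X(Q) = √(Q - 6*(1 - 6)) = √(Q - 6*(-5)) = √(Q + 30) = √(30 + Q))
U = -1/69860 (U = -√(30 - 21)/(6*34930) = -√9/(6*34930) = -1/(2*34930) = -⅙*3/34930 = -1/69860 ≈ -1.4314e-5)
-12*66 - U = -12*66 - 1*(-1/69860) = -792 + 1/69860 = -55329119/69860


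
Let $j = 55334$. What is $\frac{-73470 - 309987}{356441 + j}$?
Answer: $- \frac{383457}{411775} \approx -0.93123$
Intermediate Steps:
$\frac{-73470 - 309987}{356441 + j} = \frac{-73470 - 309987}{356441 + 55334} = - \frac{383457}{411775}$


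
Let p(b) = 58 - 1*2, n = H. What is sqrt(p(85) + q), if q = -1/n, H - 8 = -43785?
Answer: sqrt(107319884601)/43777 ≈ 7.4833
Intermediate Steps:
H = -43777 (H = 8 - 43785 = -43777)
n = -43777
p(b) = 56 (p(b) = 58 - 2 = 56)
q = 1/43777 (q = -1/(-43777) = -1*(-1/43777) = 1/43777 ≈ 2.2843e-5)
sqrt(p(85) + q) = sqrt(56 + 1/43777) = sqrt(2451513/43777) = sqrt(107319884601)/43777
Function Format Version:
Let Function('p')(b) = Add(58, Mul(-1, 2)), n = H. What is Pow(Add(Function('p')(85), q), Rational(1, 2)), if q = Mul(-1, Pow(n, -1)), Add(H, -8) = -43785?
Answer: Mul(Rational(1, 43777), Pow(107319884601, Rational(1, 2))) ≈ 7.4833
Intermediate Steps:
H = -43777 (H = Add(8, -43785) = -43777)
n = -43777
Function('p')(b) = 56 (Function('p')(b) = Add(58, -2) = 56)
q = Rational(1, 43777) (q = Mul(-1, Pow(-43777, -1)) = Mul(-1, Rational(-1, 43777)) = Rational(1, 43777) ≈ 2.2843e-5)
Pow(Add(Function('p')(85), q), Rational(1, 2)) = Pow(Add(56, Rational(1, 43777)), Rational(1, 2)) = Pow(Rational(2451513, 43777), Rational(1, 2)) = Mul(Rational(1, 43777), Pow(107319884601, Rational(1, 2)))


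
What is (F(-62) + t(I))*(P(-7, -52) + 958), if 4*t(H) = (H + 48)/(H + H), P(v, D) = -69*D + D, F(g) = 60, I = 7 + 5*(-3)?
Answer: 1067325/4 ≈ 2.6683e+5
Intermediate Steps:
I = -8 (I = 7 - 15 = -8)
P(v, D) = -68*D
t(H) = (48 + H)/(8*H) (t(H) = ((H + 48)/(H + H))/4 = ((48 + H)/((2*H)))/4 = ((48 + H)*(1/(2*H)))/4 = ((48 + H)/(2*H))/4 = (48 + H)/(8*H))
(F(-62) + t(I))*(P(-7, -52) + 958) = (60 + (⅛)*(48 - 8)/(-8))*(-68*(-52) + 958) = (60 + (⅛)*(-⅛)*40)*(3536 + 958) = (60 - 5/8)*4494 = (475/8)*4494 = 1067325/4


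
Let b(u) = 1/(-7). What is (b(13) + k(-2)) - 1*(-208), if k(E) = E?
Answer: 1441/7 ≈ 205.86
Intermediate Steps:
b(u) = -⅐
(b(13) + k(-2)) - 1*(-208) = (-⅐ - 2) - 1*(-208) = -15/7 + 208 = 1441/7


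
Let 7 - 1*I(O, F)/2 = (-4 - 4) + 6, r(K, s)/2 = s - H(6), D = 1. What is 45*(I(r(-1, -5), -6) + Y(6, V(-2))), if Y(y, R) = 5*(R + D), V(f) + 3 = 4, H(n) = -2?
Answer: 1260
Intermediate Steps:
r(K, s) = 4 + 2*s (r(K, s) = 2*(s - 1*(-2)) = 2*(s + 2) = 2*(2 + s) = 4 + 2*s)
V(f) = 1 (V(f) = -3 + 4 = 1)
I(O, F) = 18 (I(O, F) = 14 - 2*((-4 - 4) + 6) = 14 - 2*(-8 + 6) = 14 - 2*(-2) = 14 + 4 = 18)
Y(y, R) = 5 + 5*R (Y(y, R) = 5*(R + 1) = 5*(1 + R) = 5 + 5*R)
45*(I(r(-1, -5), -6) + Y(6, V(-2))) = 45*(18 + (5 + 5*1)) = 45*(18 + (5 + 5)) = 45*(18 + 10) = 45*28 = 1260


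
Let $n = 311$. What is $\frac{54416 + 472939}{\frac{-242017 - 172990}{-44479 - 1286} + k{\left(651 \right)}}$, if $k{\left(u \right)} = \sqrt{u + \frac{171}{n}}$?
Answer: $- \frac{3114959079869603775}{370835816586961} + \frac{2209021776159750 \sqrt{15754638}}{370835816586961} \approx 15244.0$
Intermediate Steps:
$k{\left(u \right)} = \sqrt{\frac{171}{311} + u}$ ($k{\left(u \right)} = \sqrt{u + \frac{171}{311}} = \sqrt{\frac{171}{311} + u}$)
$\frac{54416 + 472939}{\frac{-242017 - 172990}{-44479 - 1286} + k{\left(651 \right)}} = \frac{54416 + 472939}{\frac{-242017 - 172990}{-44479 - 1286} + \frac{\sqrt{53181 + 96721 \cdot 651}}{311}} = \frac{527355}{- \frac{415007}{-45765} + \frac{\sqrt{53181 + 62965371}}{311}} = \frac{527355}{\left(-415007\right) \left(- \frac{1}{45765}\right) + \frac{\sqrt{63018552}}{311}} = \frac{527355}{\frac{415007}{45765} + \frac{2 \sqrt{15754638}}{311}}$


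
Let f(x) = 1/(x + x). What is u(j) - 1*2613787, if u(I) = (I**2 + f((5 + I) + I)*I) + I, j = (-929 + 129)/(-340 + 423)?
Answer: -4267375244071/1632693 ≈ -2.6137e+6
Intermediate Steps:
j = -800/83 ≈ -9.6385
f(x) = 1/(2*x)
u(I) = I + I**2 + I/(2*(5 + 2*I)) (u(I) = (I**2 + (1/(2*((5 + I) + I)))*I) + I = (I**2 + (1/(2*(5 + 2*I)))*I) + I = (I**2 + I/(2*(5 + 2*I))) + I = I + I**2 + I/(2*(5 + 2*I)))
u(j) - 1*2613787 = (1/2)*(-800/83)*(11 + 4*(-800/83)**2 + 14*(-800/83))/(5 + 2*(-800/83)) - 1*2613787 = (1/2)*(-800/83)*(11 + 4*(640000/6889) - 11200/83)/(5 - 1600/83) - 2613787 = (1/2)*(-800/83)*(11 + 2560000/6889 - 11200/83)/(-1185/83) - 2613787 = (1/2)*(-800/83)*(-83/1185)*(1706179/6889) - 2613787 = 136494320/1632693 - 2613787 = -4267375244071/1632693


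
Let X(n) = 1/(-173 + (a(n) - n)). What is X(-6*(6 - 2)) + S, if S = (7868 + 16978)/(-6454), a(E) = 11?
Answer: -1717601/445326 ≈ -3.8570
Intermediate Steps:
S = -12423/3227 (S = 24846*(-1/6454) = -12423/3227 ≈ -3.8497)
X(n) = 1/(-162 - n) (X(n) = 1/(-173 + (11 - n)) = 1/(-162 - n))
X(-6*(6 - 2)) + S = -1/(162 - 6*(6 - 2)) - 12423/3227 = -1/(162 - 6*4) - 12423/3227 = -1/(162 - 24) - 12423/3227 = -1/138 - 12423/3227 = -1717601/445326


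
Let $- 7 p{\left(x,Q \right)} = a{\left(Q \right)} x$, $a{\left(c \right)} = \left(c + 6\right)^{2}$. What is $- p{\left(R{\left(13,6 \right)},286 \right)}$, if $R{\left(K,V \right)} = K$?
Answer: $\frac{1108432}{7} \approx 1.5835 \cdot 10^{5}$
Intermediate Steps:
$a{\left(c \right)} = \left(6 + c\right)^{2}$
$p{\left(x,Q \right)} = - \frac{x \left(6 + Q\right)^{2}}{7}$ ($p{\left(x,Q \right)} = - \frac{\left(6 + Q\right)^{2} x}{7} = - \frac{x \left(6 + Q\right)^{2}}{7}$)
$- p{\left(R{\left(13,6 \right)},286 \right)} = - \frac{\left(-1\right) 13 \left(6 + 286\right)^{2}}{7} = - \frac{\left(-1\right) 13 \cdot 292^{2}}{7} = - \frac{\left(-1\right) 13 \cdot 85264}{7} = \left(-1\right) \left(- \frac{1108432}{7}\right) = \frac{1108432}{7}$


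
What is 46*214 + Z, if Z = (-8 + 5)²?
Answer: 9853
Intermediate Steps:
Z = 9 (Z = (-3)² = 9)
46*214 + Z = 46*214 + 9 = 9844 + 9 = 9853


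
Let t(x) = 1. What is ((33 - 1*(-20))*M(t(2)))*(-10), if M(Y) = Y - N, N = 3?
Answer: 1060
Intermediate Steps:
M(Y) = -3 + Y (M(Y) = Y - 1*3 = Y - 3 = -3 + Y)
((33 - 1*(-20))*M(t(2)))*(-10) = ((33 - 1*(-20))*(-3 + 1))*(-10) = ((33 + 20)*(-2))*(-10) = (53*(-2))*(-10) = -106*(-10) = 1060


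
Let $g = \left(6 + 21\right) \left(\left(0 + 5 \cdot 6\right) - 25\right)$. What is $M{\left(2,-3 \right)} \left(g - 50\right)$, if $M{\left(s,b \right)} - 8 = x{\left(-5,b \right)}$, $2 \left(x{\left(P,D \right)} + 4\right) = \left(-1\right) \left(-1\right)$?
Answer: $\frac{765}{2} \approx 382.5$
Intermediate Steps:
$x{\left(P,D \right)} = - \frac{7}{2}$ ($x{\left(P,D \right)} = -4 + \frac{\left(-1\right) \left(-1\right)}{2} = -4 + \frac{1}{2} \cdot 1 = -4 + \frac{1}{2} = - \frac{7}{2}$)
$M{\left(s,b \right)} = \frac{9}{2}$ ($M{\left(s,b \right)} = 8 - \frac{7}{2} = \frac{9}{2}$)
$g = 135$ ($g = 27 \left(\left(0 + 30\right) - 25\right) = 27 \left(30 - 25\right) = 27 \cdot 5 = 135$)
$M{\left(2,-3 \right)} \left(g - 50\right) = \frac{9 \left(135 - 50\right)}{2} = \frac{9}{2} \cdot 85 = \frac{765}{2}$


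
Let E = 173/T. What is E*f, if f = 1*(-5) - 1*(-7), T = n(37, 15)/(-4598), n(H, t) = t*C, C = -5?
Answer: 1590908/75 ≈ 21212.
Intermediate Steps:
n(H, t) = -5*t (n(H, t) = t*(-5) = -5*t)
T = 75/4598 (T = -5*15/(-4598) = -75*(-1/4598) = 75/4598 ≈ 0.016311)
f = 2 (f = -5 + 7 = 2)
E = 795454/75 (E = 173/(75/4598) = 173*(4598/75) = 795454/75 ≈ 10606.)
E*f = (795454/75)*2 = 1590908/75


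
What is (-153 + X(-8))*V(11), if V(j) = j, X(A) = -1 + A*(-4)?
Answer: -1342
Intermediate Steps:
X(A) = -1 - 4*A
(-153 + X(-8))*V(11) = (-153 + (-1 - 4*(-8)))*11 = (-153 + (-1 + 32))*11 = (-153 + 31)*11 = -122*11 = -1342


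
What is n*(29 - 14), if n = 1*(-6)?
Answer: -90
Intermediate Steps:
n = -6
n*(29 - 14) = -6*(29 - 14) = -6*15 = -90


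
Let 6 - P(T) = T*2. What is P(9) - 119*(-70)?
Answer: 8318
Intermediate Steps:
P(T) = 6 - 2*T (P(T) = 6 - T*2 = 6 - 2*T)
P(9) - 119*(-70) = (6 - 2*9) - 119*(-70) = (6 - 18) + 8330 = -12 + 8330 = 8318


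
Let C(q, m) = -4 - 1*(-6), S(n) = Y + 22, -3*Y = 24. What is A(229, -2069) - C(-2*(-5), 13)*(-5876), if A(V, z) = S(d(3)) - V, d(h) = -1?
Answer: 11537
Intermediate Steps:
Y = -8 (Y = -1/3*24 = -8)
S(n) = 14 (S(n) = -8 + 22 = 14)
A(V, z) = 14 - V
C(q, m) = 2 (C(q, m) = -4 + 6 = 2)
A(229, -2069) - C(-2*(-5), 13)*(-5876) = (14 - 1*229) - 2*(-5876) = (14 - 229) - 1*(-11752) = -215 + 11752 = 11537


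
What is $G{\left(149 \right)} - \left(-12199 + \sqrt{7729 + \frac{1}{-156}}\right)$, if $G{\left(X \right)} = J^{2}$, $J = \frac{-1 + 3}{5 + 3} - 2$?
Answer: $\frac{195233}{16} - \frac{\sqrt{47023197}}{78} \approx 12114.0$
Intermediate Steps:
$J = - \frac{7}{4}$ ($J = \frac{2}{8} - 2 = 2 \cdot \frac{1}{8} - 2 = \frac{1}{4} - 2 = - \frac{7}{4} \approx -1.75$)
$G{\left(X \right)} = \frac{49}{16}$ ($G{\left(X \right)} = \left(- \frac{7}{4}\right)^{2} = \frac{49}{16}$)
$G{\left(149 \right)} - \left(-12199 + \sqrt{7729 + \frac{1}{-156}}\right) = \frac{49}{16} - \left(-12199 + \sqrt{7729 + \frac{1}{-156}}\right) = \frac{49}{16} - \left(-12199 + \sqrt{7729 - \frac{1}{156}}\right) = \frac{49}{16} - \left(-12199 + \sqrt{\frac{1205723}{156}}\right) = \frac{49}{16} - \left(-12199 + \frac{\sqrt{47023197}}{78}\right) = \frac{49}{16} + \left(12199 - \frac{\sqrt{47023197}}{78}\right) = \frac{195233}{16} - \frac{\sqrt{47023197}}{78}$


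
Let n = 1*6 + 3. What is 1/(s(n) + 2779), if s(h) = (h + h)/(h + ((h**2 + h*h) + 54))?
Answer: 25/69477 ≈ 0.00035983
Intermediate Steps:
n = 9 (n = 6 + 3 = 9)
s(h) = 2*h/(54 + h + 2*h**2) (s(h) = (2*h)/(h + ((h**2 + h**2) + 54)) = (2*h)/(h + (2*h**2 + 54)) = (2*h)/(h + (54 + 2*h**2)) = (2*h)/(54 + h + 2*h**2) = 2*h/(54 + h + 2*h**2))
1/(s(n) + 2779) = 1/(2*9/(54 + 9 + 2*9**2) + 2779) = 1/(2*9/(54 + 9 + 2*81) + 2779) = 1/(2*9/(54 + 9 + 162) + 2779) = 1/(2*9/225 + 2779) = 1/(2*9*(1/225) + 2779) = 1/(2/25 + 2779) = 1/(69477/25) = 25/69477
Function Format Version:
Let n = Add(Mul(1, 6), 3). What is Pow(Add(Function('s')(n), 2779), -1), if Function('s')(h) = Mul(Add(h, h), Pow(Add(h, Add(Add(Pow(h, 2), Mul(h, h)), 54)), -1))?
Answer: Rational(25, 69477) ≈ 0.00035983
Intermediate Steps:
n = 9 (n = Add(6, 3) = 9)
Function('s')(h) = Mul(2, h, Pow(Add(54, h, Mul(2, Pow(h, 2))), -1)) (Function('s')(h) = Mul(Mul(2, h), Pow(Add(h, Add(Add(Pow(h, 2), Pow(h, 2)), 54)), -1)) = Mul(Mul(2, h), Pow(Add(h, Add(Mul(2, Pow(h, 2)), 54)), -1)) = Mul(Mul(2, h), Pow(Add(h, Add(54, Mul(2, Pow(h, 2)))), -1)) = Mul(Mul(2, h), Pow(Add(54, h, Mul(2, Pow(h, 2))), -1)) = Mul(2, h, Pow(Add(54, h, Mul(2, Pow(h, 2))), -1)))
Pow(Add(Function('s')(n), 2779), -1) = Pow(Add(Mul(2, 9, Pow(Add(54, 9, Mul(2, Pow(9, 2))), -1)), 2779), -1) = Pow(Add(Mul(2, 9, Pow(Add(54, 9, Mul(2, 81)), -1)), 2779), -1) = Pow(Add(Mul(2, 9, Pow(Add(54, 9, 162), -1)), 2779), -1) = Pow(Add(Mul(2, 9, Pow(225, -1)), 2779), -1) = Pow(Add(Mul(2, 9, Rational(1, 225)), 2779), -1) = Pow(Add(Rational(2, 25), 2779), -1) = Pow(Rational(69477, 25), -1) = Rational(25, 69477)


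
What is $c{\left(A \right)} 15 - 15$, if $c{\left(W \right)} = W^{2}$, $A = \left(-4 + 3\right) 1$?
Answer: $0$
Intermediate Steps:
$A = -1$ ($A = \left(-1\right) 1 = -1$)
$c{\left(A \right)} 15 - 15 = \left(-1\right)^{2} \cdot 15 - 15 = 1 \cdot 15 - 15 = 15 - 15 = 0$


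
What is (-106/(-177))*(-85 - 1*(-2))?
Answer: -8798/177 ≈ -49.706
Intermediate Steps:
(-106/(-177))*(-85 - 1*(-2)) = (-1/177*(-106))*(-85 + 2) = (106/177)*(-83) = -8798/177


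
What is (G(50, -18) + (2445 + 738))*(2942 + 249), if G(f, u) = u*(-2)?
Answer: 10271829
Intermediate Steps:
G(f, u) = -2*u
(G(50, -18) + (2445 + 738))*(2942 + 249) = (-2*(-18) + (2445 + 738))*(2942 + 249) = (36 + 3183)*3191 = 3219*3191 = 10271829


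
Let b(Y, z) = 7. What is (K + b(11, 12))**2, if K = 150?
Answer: 24649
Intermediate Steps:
(K + b(11, 12))**2 = (150 + 7)**2 = 157**2 = 24649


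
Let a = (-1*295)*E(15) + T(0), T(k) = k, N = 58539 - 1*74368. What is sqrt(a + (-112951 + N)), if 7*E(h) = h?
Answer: I*sqrt(6341195)/7 ≈ 359.74*I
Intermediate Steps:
N = -15829 (N = 58539 - 74368 = -15829)
E(h) = h/7
a = -4425/7 (a = (-1*295)*((1/7)*15) + 0 = -295*15/7 + 0 = -4425/7 + 0 = -4425/7 ≈ -632.14)
sqrt(a + (-112951 + N)) = sqrt(-4425/7 + (-112951 - 15829)) = sqrt(-4425/7 - 128780) = sqrt(-905885/7) = I*sqrt(6341195)/7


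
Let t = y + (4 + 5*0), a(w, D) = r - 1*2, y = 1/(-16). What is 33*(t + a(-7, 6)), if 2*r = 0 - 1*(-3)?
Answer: 1815/16 ≈ 113.44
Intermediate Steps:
y = -1/16 ≈ -0.062500
r = 3/2 (r = (0 - 1*(-3))/2 = (0 + 3)/2 = (½)*3 = 3/2 ≈ 1.5000)
a(w, D) = -½ (a(w, D) = 3/2 - 1*2 = 3/2 - 2 = -½)
t = 63/16 (t = -1/16 + (4 + 5*0) = -1/16 + (4 + 0) = -1/16 + 4 = 63/16 ≈ 3.9375)
33*(t + a(-7, 6)) = 33*(63/16 - ½) = 33*(55/16) = 1815/16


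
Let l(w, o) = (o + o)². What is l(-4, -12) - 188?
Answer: 388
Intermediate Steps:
l(w, o) = 4*o² (l(w, o) = (2*o)² = 4*o²)
l(-4, -12) - 188 = 4*(-12)² - 188 = 4*144 - 188 = 576 - 188 = 388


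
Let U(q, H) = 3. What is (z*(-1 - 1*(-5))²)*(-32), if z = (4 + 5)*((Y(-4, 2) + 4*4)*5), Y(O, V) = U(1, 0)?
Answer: -437760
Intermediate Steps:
Y(O, V) = 3
z = 855 (z = (4 + 5)*((3 + 4*4)*5) = 9*((3 + 16)*5) = 9*(19*5) = 9*95 = 855)
(z*(-1 - 1*(-5))²)*(-32) = (855*(-1 - 1*(-5))²)*(-32) = (855*(-1 + 5)²)*(-32) = (855*4²)*(-32) = (855*16)*(-32) = 13680*(-32) = -437760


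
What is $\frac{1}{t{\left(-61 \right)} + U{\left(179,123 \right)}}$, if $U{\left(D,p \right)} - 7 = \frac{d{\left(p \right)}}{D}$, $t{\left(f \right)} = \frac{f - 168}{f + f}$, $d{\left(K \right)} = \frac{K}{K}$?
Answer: $\frac{21838}{193979} \approx 0.11258$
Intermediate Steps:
$d{\left(K \right)} = 1$
$t{\left(f \right)} = \frac{-168 + f}{2 f}$
$U{\left(D,p \right)} = 7 + \frac{1}{D}$ ($U{\left(D,p \right)} = 7 + 1 \frac{1}{D} = 7 + \frac{1}{D}$)
$\frac{1}{t{\left(-61 \right)} + U{\left(179,123 \right)}} = \frac{1}{\frac{-168 - 61}{2 \left(-61\right)} + \left(7 + \frac{1}{179}\right)} = \frac{1}{\frac{1}{2} \left(- \frac{1}{61}\right) \left(-229\right) + \left(7 + \frac{1}{179}\right)} = \frac{1}{\frac{229}{122} + \frac{1254}{179}} = \frac{1}{\frac{193979}{21838}} = \frac{21838}{193979}$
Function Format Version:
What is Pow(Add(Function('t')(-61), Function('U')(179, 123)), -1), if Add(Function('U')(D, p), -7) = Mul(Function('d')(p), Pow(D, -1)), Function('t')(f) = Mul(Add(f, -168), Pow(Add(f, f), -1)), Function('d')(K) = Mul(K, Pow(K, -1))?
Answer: Rational(21838, 193979) ≈ 0.11258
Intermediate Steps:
Function('d')(K) = 1
Function('t')(f) = Mul(Rational(1, 2), Pow(f, -1), Add(-168, f)) (Function('t')(f) = Mul(Add(-168, f), Pow(Mul(2, f), -1)) = Mul(Add(-168, f), Mul(Rational(1, 2), Pow(f, -1))) = Mul(Rational(1, 2), Pow(f, -1), Add(-168, f)))
Function('U')(D, p) = Add(7, Pow(D, -1)) (Function('U')(D, p) = Add(7, Mul(1, Pow(D, -1))) = Add(7, Pow(D, -1)))
Pow(Add(Function('t')(-61), Function('U')(179, 123)), -1) = Pow(Add(Mul(Rational(1, 2), Pow(-61, -1), Add(-168, -61)), Add(7, Pow(179, -1))), -1) = Pow(Add(Mul(Rational(1, 2), Rational(-1, 61), -229), Add(7, Rational(1, 179))), -1) = Pow(Add(Rational(229, 122), Rational(1254, 179)), -1) = Pow(Rational(193979, 21838), -1) = Rational(21838, 193979)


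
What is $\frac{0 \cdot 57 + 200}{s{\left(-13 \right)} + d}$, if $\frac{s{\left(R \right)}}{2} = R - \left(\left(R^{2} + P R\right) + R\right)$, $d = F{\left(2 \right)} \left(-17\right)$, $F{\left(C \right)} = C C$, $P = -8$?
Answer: $- \frac{100}{307} \approx -0.32573$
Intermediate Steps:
$F{\left(C \right)} = C^{2}$
$d = -68$ ($d = 2^{2} \left(-17\right) = 4 \left(-17\right) = -68$)
$s{\left(R \right)} = - 2 R^{2} + 16 R$ ($s{\left(R \right)} = 2 \left(R - \left(\left(R^{2} - 8 R\right) + R\right)\right) = 2 \left(R - \left(R^{2} - 7 R\right)\right) = 2 \left(- R^{2} + 8 R\right) = - 2 R^{2} + 16 R$)
$\frac{0 \cdot 57 + 200}{s{\left(-13 \right)} + d} = \frac{0 \cdot 57 + 200}{2 \left(-13\right) \left(8 - -13\right) - 68} = \frac{0 + 200}{2 \left(-13\right) \left(8 + 13\right) - 68} = \frac{200}{2 \left(-13\right) 21 - 68} = \frac{200}{-546 - 68} = \frac{200}{-614} = 200 \left(- \frac{1}{614}\right) = - \frac{100}{307}$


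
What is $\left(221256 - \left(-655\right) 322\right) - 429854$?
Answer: $2312$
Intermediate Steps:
$\left(221256 - \left(-655\right) 322\right) - 429854 = \left(221256 - -210910\right) - 429854 = \left(221256 + 210910\right) - 429854 = 432166 - 429854 = 2312$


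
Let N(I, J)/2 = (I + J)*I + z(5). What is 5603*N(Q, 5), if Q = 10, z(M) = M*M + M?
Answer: 2017080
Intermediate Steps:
z(M) = M + M² (z(M) = M² + M = M + M²)
N(I, J) = 60 + 2*I*(I + J) (N(I, J) = 2*((I + J)*I + 5*(1 + 5)) = 2*(I*(I + J) + 5*6) = 2*(I*(I + J) + 30) = 2*(30 + I*(I + J)) = 60 + 2*I*(I + J))
5603*N(Q, 5) = 5603*(60 + 2*10² + 2*10*5) = 5603*(60 + 2*100 + 100) = 5603*(60 + 200 + 100) = 5603*360 = 2017080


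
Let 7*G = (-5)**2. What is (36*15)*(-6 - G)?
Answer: -36180/7 ≈ -5168.6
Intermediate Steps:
G = 25/7 (G = (1/7)*(-5)**2 = (1/7)*25 = 25/7 ≈ 3.5714)
(36*15)*(-6 - G) = (36*15)*(-6 - 1*25/7) = 540*(-6 - 25/7) = 540*(-67/7) = -36180/7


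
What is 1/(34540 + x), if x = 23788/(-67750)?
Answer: 33875/1170030606 ≈ 2.8952e-5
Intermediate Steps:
x = -11894/33875 (x = 23788*(-1/67750) = -11894/33875 ≈ -0.35111)
1/(34540 + x) = 1/(34540 - 11894/33875) = 1/(1170030606/33875) = 33875/1170030606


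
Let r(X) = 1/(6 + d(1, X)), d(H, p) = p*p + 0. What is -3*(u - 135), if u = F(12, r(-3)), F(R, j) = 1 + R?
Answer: 366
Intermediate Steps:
d(H, p) = p**2 (d(H, p) = p**2 + 0 = p**2)
r(X) = 1/(6 + X**2)
u = 13 (u = 1 + 12 = 13)
-3*(u - 135) = -3*(13 - 135) = -3*(-122) = 366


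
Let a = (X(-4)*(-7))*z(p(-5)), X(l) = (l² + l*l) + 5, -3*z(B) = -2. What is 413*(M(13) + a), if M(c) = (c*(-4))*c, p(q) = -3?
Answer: -1051498/3 ≈ -3.5050e+5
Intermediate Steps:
z(B) = ⅔ (z(B) = -⅓*(-2) = ⅔)
X(l) = 5 + 2*l² (X(l) = (l² + l²) + 5 = 2*l² + 5 = 5 + 2*l²)
M(c) = -4*c² (M(c) = (-4*c)*c = -4*c²)
a = -518/3 (a = ((5 + 2*(-4)²)*(-7))*(⅔) = ((5 + 2*16)*(-7))*(⅔) = ((5 + 32)*(-7))*(⅔) = (37*(-7))*(⅔) = -259*⅔ = -518/3 ≈ -172.67)
413*(M(13) + a) = 413*(-4*13² - 518/3) = 413*(-4*169 - 518/3) = 413*(-676 - 518/3) = 413*(-2546/3) = -1051498/3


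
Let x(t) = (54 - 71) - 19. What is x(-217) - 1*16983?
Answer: -17019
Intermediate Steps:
x(t) = -36 (x(t) = -17 - 19 = -36)
x(-217) - 1*16983 = -36 - 1*16983 = -36 - 16983 = -17019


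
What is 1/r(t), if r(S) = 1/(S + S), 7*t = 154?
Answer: 44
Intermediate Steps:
t = 22 (t = (⅐)*154 = 22)
r(S) = 1/(2*S)
1/r(t) = 1/((½)/22) = 1/((½)*(1/22)) = 1/(1/44) = 44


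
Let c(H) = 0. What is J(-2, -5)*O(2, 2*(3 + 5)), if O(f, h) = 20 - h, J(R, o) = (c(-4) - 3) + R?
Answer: -20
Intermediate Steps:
J(R, o) = -3 + R (J(R, o) = (0 - 3) + R = -3 + R)
J(-2, -5)*O(2, 2*(3 + 5)) = (-3 - 2)*(20 - 2*(3 + 5)) = -5*(20 - 2*8) = -5*(20 - 1*16) = -5*(20 - 16) = -5*4 = -20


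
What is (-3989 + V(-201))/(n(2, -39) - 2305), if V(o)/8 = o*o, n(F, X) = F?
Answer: -319219/2303 ≈ -138.61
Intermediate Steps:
V(o) = 8*o² (V(o) = 8*(o*o) = 8*o²)
(-3989 + V(-201))/(n(2, -39) - 2305) = (-3989 + 8*(-201)²)/(2 - 2305) = (-3989 + 8*40401)/(-2303) = (-3989 + 323208)*(-1/2303) = 319219*(-1/2303) = -319219/2303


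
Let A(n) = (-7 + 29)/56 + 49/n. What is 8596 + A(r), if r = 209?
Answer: 50307463/5852 ≈ 8596.6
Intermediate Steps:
A(n) = 11/28 + 49/n (A(n) = 22*(1/56) + 49/n = 11/28 + 49/n)
8596 + A(r) = 8596 + (11/28 + 49/209) = 8596 + 3671/5852 = 50307463/5852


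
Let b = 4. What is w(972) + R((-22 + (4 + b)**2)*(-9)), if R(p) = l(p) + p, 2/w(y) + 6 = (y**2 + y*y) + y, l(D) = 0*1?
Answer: -357310925/945267 ≈ -378.00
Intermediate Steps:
l(D) = 0
w(y) = 2/(-6 + y + 2*y**2) (w(y) = 2/(-6 + ((y**2 + y*y) + y)) = 2/(-6 + ((y**2 + y**2) + y)) = 2/(-6 + (2*y**2 + y)) = 2/(-6 + (y + 2*y**2)) = 2/(-6 + y + 2*y**2))
R(p) = p (R(p) = 0 + p = p)
w(972) + R((-22 + (4 + b)**2)*(-9)) = 2/(-6 + 972 + 2*972**2) + (-22 + (4 + 4)**2)*(-9) = 2/(-6 + 972 + 2*944784) + (-22 + 8**2)*(-9) = 2/(-6 + 972 + 1889568) + (-22 + 64)*(-9) = 2/1890534 + 42*(-9) = 2*(1/1890534) - 378 = 1/945267 - 378 = -357310925/945267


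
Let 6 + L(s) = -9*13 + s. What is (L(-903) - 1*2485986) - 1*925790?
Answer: -3412802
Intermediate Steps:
L(s) = -123 + s (L(s) = -6 + (-9*13 + s) = -6 + (-117 + s) = -123 + s)
(L(-903) - 1*2485986) - 1*925790 = ((-123 - 903) - 1*2485986) - 1*925790 = (-1026 - 2485986) - 925790 = -2487012 - 925790 = -3412802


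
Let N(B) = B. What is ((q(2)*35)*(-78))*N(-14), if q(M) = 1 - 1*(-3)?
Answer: 152880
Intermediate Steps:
q(M) = 4 (q(M) = 1 + 3 = 4)
((q(2)*35)*(-78))*N(-14) = ((4*35)*(-78))*(-14) = (140*(-78))*(-14) = -10920*(-14) = 152880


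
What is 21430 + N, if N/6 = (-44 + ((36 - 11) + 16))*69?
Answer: 20188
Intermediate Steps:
N = -1242 (N = 6*((-44 + ((36 - 11) + 16))*69) = 6*((-44 + (25 + 16))*69) = 6*((-44 + 41)*69) = 6*(-3*69) = 6*(-207) = -1242)
21430 + N = 21430 - 1242 = 20188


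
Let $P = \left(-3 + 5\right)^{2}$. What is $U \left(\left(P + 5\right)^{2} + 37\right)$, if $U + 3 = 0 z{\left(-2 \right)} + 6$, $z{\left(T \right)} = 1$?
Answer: $354$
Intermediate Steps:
$P = 4$ ($P = 2^{2} = 4$)
$U = 3$ ($U = -3 + \left(0 \cdot 1 + 6\right) = -3 + \left(0 + 6\right) = -3 + 6 = 3$)
$U \left(\left(P + 5\right)^{2} + 37\right) = 3 \left(\left(4 + 5\right)^{2} + 37\right) = 3 \left(9^{2} + 37\right) = 3 \left(81 + 37\right) = 3 \cdot 118 = 354$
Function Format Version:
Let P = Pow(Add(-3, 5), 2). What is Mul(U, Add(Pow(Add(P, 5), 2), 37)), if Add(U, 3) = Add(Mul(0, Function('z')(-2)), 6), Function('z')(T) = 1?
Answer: 354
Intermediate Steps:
P = 4 (P = Pow(2, 2) = 4)
U = 3 (U = Add(-3, Add(Mul(0, 1), 6)) = Add(-3, Add(0, 6)) = Add(-3, 6) = 3)
Mul(U, Add(Pow(Add(P, 5), 2), 37)) = Mul(3, Add(Pow(Add(4, 5), 2), 37)) = Mul(3, Add(Pow(9, 2), 37)) = Mul(3, Add(81, 37)) = Mul(3, 118) = 354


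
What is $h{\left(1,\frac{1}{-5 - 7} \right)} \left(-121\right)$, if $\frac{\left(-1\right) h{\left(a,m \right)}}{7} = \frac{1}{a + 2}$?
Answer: $\frac{847}{3} \approx 282.33$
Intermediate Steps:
$h{\left(a,m \right)} = - \frac{7}{2 + a}$ ($h{\left(a,m \right)} = - \frac{7}{a + 2} = - \frac{7}{2 + a}$)
$h{\left(1,\frac{1}{-5 - 7} \right)} \left(-121\right) = - \frac{7}{2 + 1} \left(-121\right) = - \frac{7}{3} \left(-121\right) = \left(-7\right) \frac{1}{3} \left(-121\right) = \left(- \frac{7}{3}\right) \left(-121\right) = \frac{847}{3}$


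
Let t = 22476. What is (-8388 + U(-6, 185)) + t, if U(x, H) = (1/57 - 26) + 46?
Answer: 804157/57 ≈ 14108.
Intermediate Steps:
U(x, H) = 1141/57 (U(x, H) = (1/57 - 26) + 46 = -1481/57 + 46 = 1141/57)
(-8388 + U(-6, 185)) + t = (-8388 + 1141/57) + 22476 = -476975/57 + 22476 = 804157/57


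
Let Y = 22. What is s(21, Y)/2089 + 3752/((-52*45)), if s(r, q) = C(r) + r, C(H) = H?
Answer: -1934912/1222065 ≈ -1.5833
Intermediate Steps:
s(r, q) = 2*r (s(r, q) = r + r = 2*r)
s(21, Y)/2089 + 3752/((-52*45)) = (2*21)/2089 + 3752/((-52*45)) = 42*(1/2089) + 3752/(-2340) = 42/2089 + 3752*(-1/2340) = 42/2089 - 938/585 = -1934912/1222065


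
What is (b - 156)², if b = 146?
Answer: 100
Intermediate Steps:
(b - 156)² = (146 - 156)² = (-10)² = 100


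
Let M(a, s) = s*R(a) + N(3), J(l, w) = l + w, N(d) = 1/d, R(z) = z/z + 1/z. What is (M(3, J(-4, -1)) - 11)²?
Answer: 2704/9 ≈ 300.44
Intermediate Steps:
R(z) = 1 + 1/z
M(a, s) = ⅓ + s*(1 + a)/a (M(a, s) = s*((1 + a)/a) + 1/3 = s*(1 + a)/a + ⅓ = ⅓ + s*(1 + a)/a)
(M(3, J(-4, -1)) - 11)² = ((⅓ + (-4 - 1) + (-4 - 1)/3) - 11)² = ((⅓ - 5 - 5*⅓) - 11)² = ((⅓ - 5 - 5/3) - 11)² = (-19/3 - 11)² = (-52/3)² = 2704/9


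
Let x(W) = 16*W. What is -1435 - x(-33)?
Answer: -907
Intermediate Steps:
-1435 - x(-33) = -1435 - 16*(-33) = -1435 - 1*(-528) = -1435 + 528 = -907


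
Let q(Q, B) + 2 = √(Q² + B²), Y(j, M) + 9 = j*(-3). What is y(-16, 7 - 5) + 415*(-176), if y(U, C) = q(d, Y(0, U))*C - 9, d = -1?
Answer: -73053 + 2*√82 ≈ -73035.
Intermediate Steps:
Y(j, M) = -9 - 3*j (Y(j, M) = -9 + j*(-3) = -9 - 3*j)
q(Q, B) = -2 + √(B² + Q²) (q(Q, B) = -2 + √(Q² + B²) = -2 + √(B² + Q²))
y(U, C) = -9 + C*(-2 + √82) (y(U, C) = (-2 + √((-9 - 3*0)² + (-1)²))*C - 9 = (-2 + √((-9 + 0)² + 1))*C - 9 = (-2 + √((-9)² + 1))*C - 9 = (-2 + √(81 + 1))*C - 9 = (-2 + √82)*C - 9 = C*(-2 + √82) - 9 = -9 + C*(-2 + √82))
y(-16, 7 - 5) + 415*(-176) = (-9 - (7 - 5)*(2 - √82)) + 415*(-176) = (-9 - 1*2*(2 - √82)) - 73040 = (-9 + (-4 + 2*√82)) - 73040 = (-13 + 2*√82) - 73040 = -73053 + 2*√82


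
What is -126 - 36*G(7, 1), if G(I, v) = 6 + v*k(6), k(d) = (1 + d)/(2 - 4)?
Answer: -216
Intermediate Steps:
k(d) = -½ - d/2 (k(d) = (1 + d)/(-2) = (1 + d)*(-½) = -½ - d/2)
G(I, v) = 6 - 7*v/2 (G(I, v) = 6 + v*(-½ - ½*6) = 6 + v*(-½ - 3) = 6 + v*(-7/2) = 6 - 7*v/2)
-126 - 36*G(7, 1) = -126 - 36*(6 - 7/2*1) = -126 - 36*(6 - 7/2) = -126 - 36*5/2 = -126 - 90 = -216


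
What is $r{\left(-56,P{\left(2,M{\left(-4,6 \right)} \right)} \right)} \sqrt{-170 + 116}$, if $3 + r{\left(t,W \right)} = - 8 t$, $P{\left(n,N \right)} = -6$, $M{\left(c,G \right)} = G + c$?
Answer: $1335 i \sqrt{6} \approx 3270.1 i$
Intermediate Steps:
$r{\left(t,W \right)} = -3 - 8 t$
$r{\left(-56,P{\left(2,M{\left(-4,6 \right)} \right)} \right)} \sqrt{-170 + 116} = \left(-3 - -448\right) \sqrt{-170 + 116} = \left(-3 + 448\right) \sqrt{-54} = 445 \cdot 3 i \sqrt{6} = 1335 i \sqrt{6}$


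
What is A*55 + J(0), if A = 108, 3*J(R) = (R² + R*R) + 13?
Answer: 17833/3 ≈ 5944.3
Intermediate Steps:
J(R) = 13/3 + 2*R²/3 (J(R) = ((R² + R*R) + 13)/3 = ((R² + R²) + 13)/3 = (2*R² + 13)/3 = (13 + 2*R²)/3 = 13/3 + 2*R²/3)
A*55 + J(0) = 108*55 + (13/3 + (⅔)*0²) = 5940 + (13/3 + (⅔)*0) = 5940 + (13/3 + 0) = 5940 + 13/3 = 17833/3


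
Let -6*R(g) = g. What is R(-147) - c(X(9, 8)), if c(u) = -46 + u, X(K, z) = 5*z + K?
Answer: 43/2 ≈ 21.500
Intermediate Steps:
R(g) = -g/6
X(K, z) = K + 5*z
R(-147) - c(X(9, 8)) = -⅙*(-147) - (-46 + (9 + 5*8)) = 49/2 - (-46 + (9 + 40)) = 49/2 - (-46 + 49) = 49/2 - 1*3 = 49/2 - 3 = 43/2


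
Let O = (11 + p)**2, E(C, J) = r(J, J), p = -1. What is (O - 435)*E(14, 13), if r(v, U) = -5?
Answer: 1675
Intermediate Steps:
E(C, J) = -5
O = 100 (O = (11 - 1)**2 = 10**2 = 100)
(O - 435)*E(14, 13) = (100 - 435)*(-5) = -335*(-5) = 1675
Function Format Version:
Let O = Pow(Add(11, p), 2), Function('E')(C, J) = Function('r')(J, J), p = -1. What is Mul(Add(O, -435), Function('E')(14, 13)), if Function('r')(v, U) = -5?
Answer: 1675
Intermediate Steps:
Function('E')(C, J) = -5
O = 100 (O = Pow(Add(11, -1), 2) = Pow(10, 2) = 100)
Mul(Add(O, -435), Function('E')(14, 13)) = Mul(Add(100, -435), -5) = Mul(-335, -5) = 1675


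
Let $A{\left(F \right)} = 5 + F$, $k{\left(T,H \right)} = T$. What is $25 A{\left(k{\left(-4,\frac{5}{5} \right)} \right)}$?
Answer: $25$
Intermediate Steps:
$25 A{\left(k{\left(-4,\frac{5}{5} \right)} \right)} = 25 \left(5 - 4\right) = 25 \cdot 1 = 25$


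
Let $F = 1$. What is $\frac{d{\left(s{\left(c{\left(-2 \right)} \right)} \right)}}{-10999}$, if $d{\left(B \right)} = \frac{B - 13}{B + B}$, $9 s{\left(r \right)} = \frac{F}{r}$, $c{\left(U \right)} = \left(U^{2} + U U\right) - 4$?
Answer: $\frac{467}{21998} \approx 0.021229$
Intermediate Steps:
$c{\left(U \right)} = -4 + 2 U^{2}$ ($c{\left(U \right)} = \left(U^{2} + U^{2}\right) - 4 = 2 U^{2} - 4 = -4 + 2 U^{2}$)
$s{\left(r \right)} = \frac{1}{9 r}$ ($s{\left(r \right)} = \frac{1 \frac{1}{r}}{9} = \frac{1}{9 r}$)
$d{\left(B \right)} = \frac{-13 + B}{2 B}$
$\frac{d{\left(s{\left(c{\left(-2 \right)} \right)} \right)}}{-10999} = \frac{\frac{1}{2} \frac{1}{\frac{1}{9} \frac{1}{-4 + 2 \left(-2\right)^{2}}} \left(-13 + \frac{1}{9 \left(-4 + 2 \left(-2\right)^{2}\right)}\right)}{-10999} = \frac{-13 + \frac{1}{9 \left(-4 + 2 \cdot 4\right)}}{2 \frac{1}{9 \left(-4 + 2 \cdot 4\right)}} \left(- \frac{1}{10999}\right) = \frac{-13 + \frac{1}{9 \left(-4 + 8\right)}}{2 \frac{1}{9 \left(-4 + 8\right)}} \left(- \frac{1}{10999}\right) = \frac{-13 + \frac{1}{9 \cdot 4}}{2 \frac{1}{9 \cdot 4}} \left(- \frac{1}{10999}\right) = \frac{-13 + \frac{1}{9} \cdot \frac{1}{4}}{2 \cdot \frac{1}{9} \cdot \frac{1}{4}} \left(- \frac{1}{10999}\right) = \frac{\frac{1}{\frac{1}{36}} \left(-13 + \frac{1}{36}\right)}{2} \left(- \frac{1}{10999}\right) = \frac{1}{2} \cdot 36 \left(- \frac{467}{36}\right) \left(- \frac{1}{10999}\right) = \left(- \frac{467}{2}\right) \left(- \frac{1}{10999}\right) = \frac{467}{21998}$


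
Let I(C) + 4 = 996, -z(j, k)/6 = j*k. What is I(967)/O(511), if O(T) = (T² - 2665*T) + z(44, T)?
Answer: -16/19929 ≈ -0.00080285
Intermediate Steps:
z(j, k) = -6*j*k
O(T) = T² - 2929*T (O(T) = (T² - 2665*T) - 6*44*T = (T² - 2665*T) - 264*T = T² - 2929*T)
I(C) = 992 (I(C) = -4 + 996 = 992)
I(967)/O(511) = 992/((511*(-2929 + 511))) = 992/((511*(-2418))) = 992/(-1235598) = 992*(-1/1235598) = -16/19929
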